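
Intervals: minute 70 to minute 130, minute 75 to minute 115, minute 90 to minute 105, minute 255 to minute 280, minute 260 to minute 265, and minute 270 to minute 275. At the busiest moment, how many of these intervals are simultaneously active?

Sweep endpoints in order; track running count of active intervals.
Peak of 3 reached at minute 90.

3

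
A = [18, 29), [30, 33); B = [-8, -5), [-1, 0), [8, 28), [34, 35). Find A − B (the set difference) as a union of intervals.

[28, 29) ∪ [30, 33)

[18, 29) with B removed leaves [28, 29).
[30, 33) is untouched.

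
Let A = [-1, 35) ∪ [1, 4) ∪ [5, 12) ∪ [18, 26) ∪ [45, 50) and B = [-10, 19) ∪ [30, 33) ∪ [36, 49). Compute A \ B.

[19, 30) ∪ [33, 35) ∪ [49, 50)

A, merged: [-1, 35), [45, 50).
[-1, 35) minus B → [19, 30), [33, 35).
[45, 50) minus B → [49, 50).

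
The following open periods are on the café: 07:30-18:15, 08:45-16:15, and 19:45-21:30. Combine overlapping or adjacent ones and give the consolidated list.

08:45–16:15 overlaps/touches 07:30–18:15 → extend to 07:30–18:15.
19:45–21:30 is disjoint → start new block.

07:30–18:15, 19:45–21:30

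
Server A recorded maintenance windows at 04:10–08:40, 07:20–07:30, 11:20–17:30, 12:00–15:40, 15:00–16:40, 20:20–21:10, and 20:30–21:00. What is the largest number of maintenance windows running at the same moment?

3

Walk the sorted start/end points keeping a running depth.
The depth first hits 3 at 15:00.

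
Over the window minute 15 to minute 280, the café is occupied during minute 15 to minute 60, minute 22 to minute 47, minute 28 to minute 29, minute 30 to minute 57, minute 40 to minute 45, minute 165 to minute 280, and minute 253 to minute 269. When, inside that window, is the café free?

minute 60 to minute 165

The merged coverage is minute 15 to minute 60, minute 165 to minute 280.
Gaps within minute 15 to minute 280: minute 60 to minute 165.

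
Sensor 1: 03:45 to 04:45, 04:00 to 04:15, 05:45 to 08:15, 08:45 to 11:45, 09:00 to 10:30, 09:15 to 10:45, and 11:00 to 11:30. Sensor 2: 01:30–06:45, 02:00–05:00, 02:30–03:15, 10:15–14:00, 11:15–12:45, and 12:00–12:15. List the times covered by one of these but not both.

First set merges to 03:45–04:45, 05:45–08:15, 08:45–11:45.
Second set merges to 01:30–06:45, 10:15–14:00.
A \ B = 06:45–08:15, 08:45–10:15.
B \ A = 01:30–03:45, 04:45–05:45, 11:45–14:00.
Union of the two gives the symmetric difference.

01:30–03:45, 04:45–05:45, 06:45–08:15, 08:45–10:15, 11:45–14:00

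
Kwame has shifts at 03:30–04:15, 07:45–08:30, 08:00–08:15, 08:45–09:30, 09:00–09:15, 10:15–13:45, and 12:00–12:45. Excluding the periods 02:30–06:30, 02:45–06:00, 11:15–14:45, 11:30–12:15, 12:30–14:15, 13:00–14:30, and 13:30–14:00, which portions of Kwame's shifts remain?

Merge the first list: 03:30–04:15, 07:45–08:30, 08:45–09:30, 10:15–13:45.
Merge the second list: 02:30–06:30, 11:15–14:45.
03:30–04:15: entirely removed.
07:45–08:30: nothing removed.
08:45–09:30: nothing removed.
10:15–13:45 \ B = 10:15–11:15.

07:45–08:30, 08:45–09:30, 10:15–11:15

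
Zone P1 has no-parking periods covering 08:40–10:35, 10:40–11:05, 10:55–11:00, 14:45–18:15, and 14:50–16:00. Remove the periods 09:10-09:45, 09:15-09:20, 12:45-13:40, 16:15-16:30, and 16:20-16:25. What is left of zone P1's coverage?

08:40-09:10, 09:45-10:35, 10:40-11:05, 14:45-16:15, 16:30-18:15

First set merges to 08:40-10:35, 10:40-11:05, 14:45-18:15.
Second set merges to 09:10-09:45, 12:45-13:40, 16:15-16:30.
08:40-10:35 minus B → 08:40-09:10, 09:45-10:35.
10:40-11:05: no B overlap → unchanged.
14:45-18:15 minus B → 14:45-16:15, 16:30-18:15.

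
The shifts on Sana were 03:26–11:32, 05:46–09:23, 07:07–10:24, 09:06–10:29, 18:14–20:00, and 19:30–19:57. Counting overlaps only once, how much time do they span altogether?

Merged: 03:26–11:32, 18:14–20:00.
Lengths: 8 h 6 min + 1 h 46 min = 9 h 52 min.

9 h 52 min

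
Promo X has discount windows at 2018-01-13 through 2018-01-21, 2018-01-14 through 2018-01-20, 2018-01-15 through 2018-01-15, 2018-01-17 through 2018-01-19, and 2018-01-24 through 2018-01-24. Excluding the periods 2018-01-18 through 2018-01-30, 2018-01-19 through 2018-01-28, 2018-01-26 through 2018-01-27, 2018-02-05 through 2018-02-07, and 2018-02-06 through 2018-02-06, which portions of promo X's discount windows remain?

First set merges to 2018-01-13 through 2018-01-21, 2018-01-24 through 2018-01-24.
Second set merges to 2018-01-18 through 2018-01-30, 2018-02-05 through 2018-02-07.
2018-01-13 through 2018-01-21 with B removed leaves 2018-01-13 through 2018-01-17.
2018-01-24 through 2018-01-24 lies entirely inside B → drops out.

2018-01-13 through 2018-01-17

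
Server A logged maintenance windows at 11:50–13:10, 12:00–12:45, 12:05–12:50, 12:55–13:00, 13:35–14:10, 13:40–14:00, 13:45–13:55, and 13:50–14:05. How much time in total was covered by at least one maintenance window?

1 h 55 min

Merged: 11:50-13:10, 13:35-14:10.
Lengths: 1 h 20 min + 35 min = 1 h 55 min.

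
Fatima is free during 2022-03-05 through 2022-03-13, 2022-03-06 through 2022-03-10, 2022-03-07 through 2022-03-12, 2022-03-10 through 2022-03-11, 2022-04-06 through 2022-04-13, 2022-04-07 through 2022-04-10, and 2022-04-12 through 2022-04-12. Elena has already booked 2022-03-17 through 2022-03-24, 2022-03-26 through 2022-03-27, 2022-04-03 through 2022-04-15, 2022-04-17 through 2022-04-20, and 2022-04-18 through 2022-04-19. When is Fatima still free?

A, merged: 2022-03-05 through 2022-03-13, 2022-04-06 through 2022-04-13.
B, merged: 2022-03-17 through 2022-03-24, 2022-03-26 through 2022-03-27, 2022-04-03 through 2022-04-15, 2022-04-17 through 2022-04-20.
2022-03-05 through 2022-03-13: nothing removed.
2022-04-06 through 2022-04-13: entirely removed.

2022-03-05 through 2022-03-13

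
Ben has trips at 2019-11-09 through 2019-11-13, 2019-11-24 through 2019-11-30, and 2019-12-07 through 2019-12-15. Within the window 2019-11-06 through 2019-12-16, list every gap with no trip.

The merged coverage is 2019-11-09 through 2019-11-13, 2019-11-24 through 2019-11-30, 2019-12-07 through 2019-12-15.
Gaps within 2019-11-06 through 2019-12-16: 2019-11-06 through 2019-11-08, 2019-11-14 through 2019-11-23, 2019-12-01 through 2019-12-06, 2019-12-16 through 2019-12-16.

2019-11-06 through 2019-11-08, 2019-11-14 through 2019-11-23, 2019-12-01 through 2019-12-06, 2019-12-16 through 2019-12-16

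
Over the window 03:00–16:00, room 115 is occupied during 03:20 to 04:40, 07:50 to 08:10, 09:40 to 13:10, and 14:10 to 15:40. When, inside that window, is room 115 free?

Covered (merged): 03:20–04:40, 07:50–08:10, 09:40–13:10, 14:10–15:40.
Uncovered inside 03:00–16:00: 03:00–03:20, 04:40–07:50, 08:10–09:40, 13:10–14:10, 15:40–16:00.

03:00–03:20, 04:40–07:50, 08:10–09:40, 13:10–14:10, 15:40–16:00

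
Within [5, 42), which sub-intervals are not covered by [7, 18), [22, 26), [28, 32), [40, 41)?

[5, 7) ∪ [18, 22) ∪ [26, 28) ∪ [32, 40) ∪ [41, 42)

After merging, the occupied span is [7, 18), [22, 26), [28, 32), [40, 41).
Gaps within [5, 42): [5, 7), [18, 22), [26, 28), [32, 40), [41, 42).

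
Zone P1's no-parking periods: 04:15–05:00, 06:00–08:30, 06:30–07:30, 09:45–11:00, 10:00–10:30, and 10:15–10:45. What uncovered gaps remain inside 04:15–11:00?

The merged coverage is 04:15–05:00, 06:00–08:30, 09:45–11:00.
Uncovered inside 04:15–11:00: 05:00–06:00, 08:30–09:45.

05:00–06:00, 08:30–09:45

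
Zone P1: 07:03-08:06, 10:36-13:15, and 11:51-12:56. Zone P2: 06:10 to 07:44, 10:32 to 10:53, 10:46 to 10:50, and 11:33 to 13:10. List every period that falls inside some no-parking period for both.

Merge the first list: 07:03–08:06, 10:36–13:15.
Merge the second list: 06:10–07:44, 10:32–10:53, 11:33–13:10.
07:03–08:06 overlaps B on 07:03–07:44.
10:36–13:15 overlaps B on 10:36–10:53, 11:33–13:10.

07:03–07:44, 10:36–10:53, 11:33–13:10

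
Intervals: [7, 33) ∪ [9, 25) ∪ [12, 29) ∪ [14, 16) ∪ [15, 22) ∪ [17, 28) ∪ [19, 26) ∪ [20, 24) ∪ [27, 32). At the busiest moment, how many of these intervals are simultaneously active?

7

Sweep endpoints in order; track running count of active intervals.
Peak of 7 reached at 20.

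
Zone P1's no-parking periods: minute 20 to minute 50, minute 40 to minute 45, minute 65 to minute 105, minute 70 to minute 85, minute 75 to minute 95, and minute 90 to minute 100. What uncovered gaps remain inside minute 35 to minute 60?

After merging, the occupied span is minute 20 to minute 50, minute 65 to minute 105.
Uncovered inside minute 35 to minute 60: minute 50 to minute 60.

minute 50 to minute 60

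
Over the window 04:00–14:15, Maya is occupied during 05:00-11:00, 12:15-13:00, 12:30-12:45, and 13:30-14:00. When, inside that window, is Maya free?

Covered (merged): 05:00-11:00, 12:15-13:00, 13:30-14:00.
Complement within 04:00-14:15: 04:00-05:00, 11:00-12:15, 13:00-13:30, 14:00-14:15.

04:00-05:00, 11:00-12:15, 13:00-13:30, 14:00-14:15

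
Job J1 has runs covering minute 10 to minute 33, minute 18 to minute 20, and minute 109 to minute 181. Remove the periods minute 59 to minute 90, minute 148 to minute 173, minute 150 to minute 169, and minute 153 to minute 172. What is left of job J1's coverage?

minute 10 to minute 33, minute 109 to minute 148, minute 173 to minute 181

First set merges to minute 10 to minute 33, minute 109 to minute 181.
Second set merges to minute 59 to minute 90, minute 148 to minute 173.
minute 10 to minute 33: no B overlap → unchanged.
minute 109 to minute 181 minus B → minute 109 to minute 148, minute 173 to minute 181.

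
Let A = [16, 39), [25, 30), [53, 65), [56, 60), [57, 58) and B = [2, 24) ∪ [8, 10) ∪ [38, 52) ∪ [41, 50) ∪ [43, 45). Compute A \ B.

First set merges to [16, 39), [53, 65).
Second set merges to [2, 24), [38, 52).
[16, 39) \ B = [24, 38).
[53, 65): nothing removed.

[24, 38) ∪ [53, 65)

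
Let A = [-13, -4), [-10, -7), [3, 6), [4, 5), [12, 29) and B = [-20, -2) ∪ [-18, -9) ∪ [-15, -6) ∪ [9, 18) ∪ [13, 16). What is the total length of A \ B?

14

First set merges to [-13, -4), [3, 6), [12, 29).
Second set merges to [-20, -2), [9, 18).
A \ B = [3, 6), [18, 29).
Total: 3 + 11 = 14.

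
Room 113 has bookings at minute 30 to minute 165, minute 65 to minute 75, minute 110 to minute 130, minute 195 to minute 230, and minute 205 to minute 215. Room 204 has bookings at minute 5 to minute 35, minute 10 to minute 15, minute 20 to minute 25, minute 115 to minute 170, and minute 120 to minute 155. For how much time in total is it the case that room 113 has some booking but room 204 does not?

115 minutes

A, merged: minute 30 to minute 165, minute 195 to minute 230.
B, merged: minute 5 to minute 35, minute 115 to minute 170.
A \ B = minute 35 to minute 115, minute 195 to minute 230.
Total: 80 minutes + 35 minutes = 115 minutes.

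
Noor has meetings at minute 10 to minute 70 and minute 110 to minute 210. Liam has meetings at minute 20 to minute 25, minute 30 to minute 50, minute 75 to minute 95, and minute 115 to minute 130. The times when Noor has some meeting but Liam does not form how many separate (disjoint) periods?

5

A \ B = minute 10 to minute 20, minute 25 to minute 30, minute 50 to minute 70, minute 110 to minute 115, minute 130 to minute 210.
That is 5 disjoint pieces.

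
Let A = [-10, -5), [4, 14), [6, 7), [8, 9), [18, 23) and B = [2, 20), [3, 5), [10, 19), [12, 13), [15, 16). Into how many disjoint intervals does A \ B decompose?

2

Merge the first list: [-10, -5), [4, 14), [18, 23).
Merge the second list: [2, 20).
A \ B = [-10, -5), [20, 23).
That is 2 disjoint pieces.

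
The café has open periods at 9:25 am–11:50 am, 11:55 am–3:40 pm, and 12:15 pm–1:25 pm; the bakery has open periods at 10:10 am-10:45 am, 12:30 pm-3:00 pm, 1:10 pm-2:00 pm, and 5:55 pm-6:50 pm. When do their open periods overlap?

10:10 am–10:45 am, 12:30 pm–3:00 pm

A, merged: 9:25 am–11:50 am, 11:55 am–3:40 pm.
B, merged: 10:10 am–10:45 am, 12:30 pm–3:00 pm, 5:55 pm–6:50 pm.
9:25 am–11:50 am ∩ B → 10:10 am–10:45 am.
11:55 am–3:40 pm ∩ B → 12:30 pm–3:00 pm.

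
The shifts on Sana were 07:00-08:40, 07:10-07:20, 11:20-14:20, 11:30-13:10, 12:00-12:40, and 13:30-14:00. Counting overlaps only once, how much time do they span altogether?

4 h 40 min

Merged: 07:00–08:40, 11:20–14:20.
Lengths: 1 h 40 min + 3 h = 4 h 40 min.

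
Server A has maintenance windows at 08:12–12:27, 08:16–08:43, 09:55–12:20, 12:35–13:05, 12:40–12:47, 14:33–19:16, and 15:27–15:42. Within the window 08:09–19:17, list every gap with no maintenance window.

Covered (merged): 08:12–12:27, 12:35–13:05, 14:33–19:16.
Complement within 08:09–19:17: 08:09–08:12, 12:27–12:35, 13:05–14:33, 19:16–19:17.

08:09–08:12, 12:27–12:35, 13:05–14:33, 19:16–19:17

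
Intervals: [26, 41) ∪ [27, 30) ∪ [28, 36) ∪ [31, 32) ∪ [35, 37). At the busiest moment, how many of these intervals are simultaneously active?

Sweep endpoints in order; track running count of active intervals.
Peak of 3 reached at 28.

3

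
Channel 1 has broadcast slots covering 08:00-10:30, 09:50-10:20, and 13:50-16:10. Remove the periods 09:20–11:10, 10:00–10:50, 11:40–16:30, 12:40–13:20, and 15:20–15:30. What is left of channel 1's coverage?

08:00–09:20

A, merged: 08:00–10:30, 13:50–16:10.
B, merged: 09:20–11:10, 11:40–16:30.
08:00–10:30 minus B → 08:00–09:20.
13:50–16:10: fully covered by B → removed.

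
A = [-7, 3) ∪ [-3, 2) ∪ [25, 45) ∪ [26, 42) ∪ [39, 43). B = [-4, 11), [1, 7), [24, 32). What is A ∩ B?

First set merges to [-7, 3), [25, 45).
Second set merges to [-4, 11), [24, 32).
[-7, 3) ∩ B → [-4, 3).
[25, 45) ∩ B → [25, 32).

[-4, 3) ∪ [25, 32)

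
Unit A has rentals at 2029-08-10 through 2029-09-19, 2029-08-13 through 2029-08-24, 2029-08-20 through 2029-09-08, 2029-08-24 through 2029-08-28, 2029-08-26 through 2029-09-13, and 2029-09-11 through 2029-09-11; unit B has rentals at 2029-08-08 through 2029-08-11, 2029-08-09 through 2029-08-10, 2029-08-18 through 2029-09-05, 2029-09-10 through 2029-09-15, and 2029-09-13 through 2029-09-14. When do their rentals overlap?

Merge the first list: 2029-08-10 through 2029-09-19.
Merge the second list: 2029-08-08 through 2029-08-11, 2029-08-18 through 2029-09-05, 2029-09-10 through 2029-09-15.
2029-08-10 through 2029-09-19 overlaps B on 2029-08-10 through 2029-08-11, 2029-08-18 through 2029-09-05, 2029-09-10 through 2029-09-15.

2029-08-10 through 2029-08-11, 2029-08-18 through 2029-09-05, 2029-09-10 through 2029-09-15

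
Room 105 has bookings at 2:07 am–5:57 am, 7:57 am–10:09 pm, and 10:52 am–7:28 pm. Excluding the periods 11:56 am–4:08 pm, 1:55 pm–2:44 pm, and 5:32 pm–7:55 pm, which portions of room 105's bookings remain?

2:07 am–5:57 am, 7:57 am–11:56 am, 4:08 pm–5:32 pm, 7:55 pm–10:09 pm

Merge the first list: 2:07 am–5:57 am, 7:57 am–10:09 pm.
Merge the second list: 11:56 am–4:08 pm, 5:32 pm–7:55 pm.
2:07 am–5:57 am: no B overlap → unchanged.
7:57 am–10:09 pm minus B → 7:57 am–11:56 am, 4:08 pm–5:32 pm, 7:55 pm–10:09 pm.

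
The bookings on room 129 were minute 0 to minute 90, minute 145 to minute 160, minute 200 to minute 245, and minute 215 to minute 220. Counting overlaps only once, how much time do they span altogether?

Merged: minute 0 to minute 90, minute 145 to minute 160, minute 200 to minute 245.
Lengths: 90 minutes + 15 minutes + 45 minutes = 150 minutes.

150 minutes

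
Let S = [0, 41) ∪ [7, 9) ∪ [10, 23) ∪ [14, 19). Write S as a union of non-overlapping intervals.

[7, 9) overlaps/touches [0, 41) → extend to [0, 41).
[10, 23) overlaps/touches [0, 41) → extend to [0, 41).
[14, 19) overlaps/touches [0, 41) → extend to [0, 41).

[0, 41)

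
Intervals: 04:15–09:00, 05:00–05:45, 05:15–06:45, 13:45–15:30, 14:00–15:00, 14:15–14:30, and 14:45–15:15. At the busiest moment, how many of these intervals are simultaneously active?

3

At 05:15, 3 of the intervals are simultaneously active.
No point has more.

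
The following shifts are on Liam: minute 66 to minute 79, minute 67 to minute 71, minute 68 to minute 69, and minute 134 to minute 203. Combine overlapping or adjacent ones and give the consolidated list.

minute 67 to minute 71 overlaps/touches minute 66 to minute 79 → extend to minute 66 to minute 79.
minute 68 to minute 69 overlaps/touches minute 66 to minute 79 → extend to minute 66 to minute 79.
minute 134 to minute 203 is disjoint → start new block.

minute 66 to minute 79, minute 134 to minute 203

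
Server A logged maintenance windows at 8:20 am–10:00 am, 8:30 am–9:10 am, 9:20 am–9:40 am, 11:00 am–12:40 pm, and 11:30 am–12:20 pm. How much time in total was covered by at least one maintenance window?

Merged: 8:20 am-10:00 am, 11:00 am-12:40 pm.
Lengths: 1 h 40 min + 1 h 40 min = 3 h 20 min.

3 h 20 min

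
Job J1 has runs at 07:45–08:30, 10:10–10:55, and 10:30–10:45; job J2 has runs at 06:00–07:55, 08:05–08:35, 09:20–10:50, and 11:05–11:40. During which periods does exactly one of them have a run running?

06:00-07:45, 07:55-08:05, 08:30-08:35, 09:20-10:10, 10:50-10:55, 11:05-11:40

Merge the first list: 07:45-08:30, 10:10-10:55.
A \ B = 07:55-08:05, 10:50-10:55.
B \ A = 06:00-07:45, 08:30-08:35, 09:20-10:10, 11:05-11:40.
Union of the two gives the symmetric difference.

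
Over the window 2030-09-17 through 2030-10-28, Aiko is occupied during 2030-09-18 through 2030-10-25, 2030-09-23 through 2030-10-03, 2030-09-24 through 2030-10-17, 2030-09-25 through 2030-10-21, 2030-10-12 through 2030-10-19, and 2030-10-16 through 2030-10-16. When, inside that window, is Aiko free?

After merging, the occupied span is 2030-09-18 through 2030-10-25.
Complement within 2030-09-17 through 2030-10-28: 2030-09-17 through 2030-09-17, 2030-10-26 through 2030-10-28.

2030-09-17 through 2030-09-17, 2030-10-26 through 2030-10-28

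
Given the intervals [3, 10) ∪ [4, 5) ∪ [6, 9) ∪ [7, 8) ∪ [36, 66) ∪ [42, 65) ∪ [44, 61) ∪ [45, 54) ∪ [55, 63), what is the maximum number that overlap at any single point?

Sweep endpoints in order; track running count of active intervals.
Peak of 4 reached at 45.

4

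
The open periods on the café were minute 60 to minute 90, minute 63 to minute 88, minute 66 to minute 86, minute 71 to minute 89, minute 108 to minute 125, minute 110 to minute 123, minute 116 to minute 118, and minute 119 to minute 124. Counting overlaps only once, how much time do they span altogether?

47 minutes

Merged: minute 60 to minute 90, minute 108 to minute 125.
Lengths: 30 minutes + 17 minutes = 47 minutes.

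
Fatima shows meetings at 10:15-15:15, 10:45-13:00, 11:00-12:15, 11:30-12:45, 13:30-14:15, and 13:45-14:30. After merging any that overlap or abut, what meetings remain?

10:45–13:00 overlaps/touches 10:15–15:15 → extend to 10:15–15:15.
11:00–12:15 overlaps/touches 10:15–15:15 → extend to 10:15–15:15.
11:30–12:45 overlaps/touches 10:15–15:15 → extend to 10:15–15:15.
13:30–14:15 overlaps/touches 10:15–15:15 → extend to 10:15–15:15.
13:45–14:30 overlaps/touches 10:15–15:15 → extend to 10:15–15:15.

10:15–15:15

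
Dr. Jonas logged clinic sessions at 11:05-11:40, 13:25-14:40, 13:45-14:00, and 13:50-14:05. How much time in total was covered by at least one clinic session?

Merged: 11:05–11:40, 13:25–14:40.
Lengths: 35 min + 1 h 15 min = 1 h 50 min.

1 h 50 min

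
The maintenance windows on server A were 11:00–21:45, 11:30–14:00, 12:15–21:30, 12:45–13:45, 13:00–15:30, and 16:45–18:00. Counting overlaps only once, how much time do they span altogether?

Merged: 11:00-21:45.
Length: 10 h 45 min.

10 h 45 min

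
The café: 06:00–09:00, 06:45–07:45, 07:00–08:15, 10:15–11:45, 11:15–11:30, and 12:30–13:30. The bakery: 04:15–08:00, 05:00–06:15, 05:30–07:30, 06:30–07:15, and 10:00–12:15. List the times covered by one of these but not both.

Merge the first list: 06:00–09:00, 10:15–11:45, 12:30–13:30.
Merge the second list: 04:15–08:00, 10:00–12:15.
Only in the first: 08:00–09:00, 12:30–13:30.
Only in the second: 04:15–06:00, 10:00–10:15, 11:45–12:15.
Together these are the periods covered by exactly one.

04:15–06:00, 08:00–09:00, 10:00–10:15, 11:45–12:15, 12:30–13:30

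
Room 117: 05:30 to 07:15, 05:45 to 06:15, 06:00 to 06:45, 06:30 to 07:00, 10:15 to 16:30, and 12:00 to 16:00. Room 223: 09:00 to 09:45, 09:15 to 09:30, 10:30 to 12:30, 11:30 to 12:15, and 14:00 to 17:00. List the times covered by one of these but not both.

05:30-07:15, 09:00-09:45, 10:15-10:30, 12:30-14:00, 16:30-17:00

A, merged: 05:30-07:15, 10:15-16:30.
B, merged: 09:00-09:45, 10:30-12:30, 14:00-17:00.
A but not B: 05:30-07:15, 10:15-10:30, 12:30-14:00.
B but not A: 09:00-09:45, 16:30-17:00.
Combining gives A △ B.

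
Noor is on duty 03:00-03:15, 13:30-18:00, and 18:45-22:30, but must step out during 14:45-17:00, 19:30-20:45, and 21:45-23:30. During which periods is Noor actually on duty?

03:00–03:15 is untouched.
13:30–18:00 with B removed leaves 13:30–14:45, 17:00–18:00.
18:45–22:30 with B removed leaves 18:45–19:30, 20:45–21:45.

03:00–03:15, 13:30–14:45, 17:00–18:00, 18:45–19:30, 20:45–21:45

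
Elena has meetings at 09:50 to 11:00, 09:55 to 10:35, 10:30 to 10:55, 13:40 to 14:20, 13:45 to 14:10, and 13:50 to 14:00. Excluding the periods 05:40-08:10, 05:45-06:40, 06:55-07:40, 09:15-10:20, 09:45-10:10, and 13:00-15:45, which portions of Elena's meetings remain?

10:20-11:00

A, merged: 09:50-11:00, 13:40-14:20.
B, merged: 05:40-08:10, 09:15-10:20, 13:00-15:45.
09:50-11:00 \ B = 10:20-11:00.
13:40-14:20: entirely removed.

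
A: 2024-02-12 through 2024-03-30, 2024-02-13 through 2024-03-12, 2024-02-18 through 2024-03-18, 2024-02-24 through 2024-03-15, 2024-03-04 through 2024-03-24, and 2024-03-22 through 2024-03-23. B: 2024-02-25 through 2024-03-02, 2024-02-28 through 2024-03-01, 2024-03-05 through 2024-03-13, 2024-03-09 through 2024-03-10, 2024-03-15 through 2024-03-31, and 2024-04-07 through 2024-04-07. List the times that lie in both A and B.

2024-02-25 through 2024-03-02, 2024-03-05 through 2024-03-13, 2024-03-15 through 2024-03-30

Merge the first list: 2024-02-12 through 2024-03-30.
Merge the second list: 2024-02-25 through 2024-03-02, 2024-03-05 through 2024-03-13, 2024-03-15 through 2024-03-31, 2024-04-07 through 2024-04-07.
2024-02-12 through 2024-03-30 overlaps B on 2024-02-25 through 2024-03-02, 2024-03-05 through 2024-03-13, 2024-03-15 through 2024-03-30.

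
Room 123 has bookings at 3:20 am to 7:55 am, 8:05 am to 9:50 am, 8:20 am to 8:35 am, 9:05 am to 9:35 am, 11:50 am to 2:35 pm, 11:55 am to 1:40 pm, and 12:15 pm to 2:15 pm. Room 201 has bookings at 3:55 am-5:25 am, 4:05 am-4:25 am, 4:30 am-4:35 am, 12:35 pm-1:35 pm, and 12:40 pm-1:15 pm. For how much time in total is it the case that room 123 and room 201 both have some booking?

2 h 30 min

A, merged: 3:20 am–7:55 am, 8:05 am–9:50 am, 11:50 am–2:35 pm.
B, merged: 3:55 am–5:25 am, 12:35 pm–1:35 pm.
A ∩ B = 3:55 am–5:25 am, 12:35 pm–1:35 pm.
Total: 1 h 30 min + 1 h = 2 h 30 min.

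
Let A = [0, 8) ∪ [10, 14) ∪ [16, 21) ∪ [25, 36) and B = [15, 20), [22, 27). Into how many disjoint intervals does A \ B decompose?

4

A \ B = [0, 8), [10, 14), [20, 21), [27, 36).
That is 4 disjoint pieces.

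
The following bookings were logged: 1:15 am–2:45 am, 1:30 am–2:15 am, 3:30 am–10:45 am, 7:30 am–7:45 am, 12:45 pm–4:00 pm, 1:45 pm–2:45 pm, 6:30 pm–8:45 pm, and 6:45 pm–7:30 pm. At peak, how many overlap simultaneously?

2

Walk the sorted start/end points keeping a running depth.
The depth first hits 2 at 1:30 am.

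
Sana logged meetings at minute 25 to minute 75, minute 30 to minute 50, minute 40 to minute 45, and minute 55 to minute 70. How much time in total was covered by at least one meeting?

50 minutes

Merged: minute 25 to minute 75.
Length: 50 minutes.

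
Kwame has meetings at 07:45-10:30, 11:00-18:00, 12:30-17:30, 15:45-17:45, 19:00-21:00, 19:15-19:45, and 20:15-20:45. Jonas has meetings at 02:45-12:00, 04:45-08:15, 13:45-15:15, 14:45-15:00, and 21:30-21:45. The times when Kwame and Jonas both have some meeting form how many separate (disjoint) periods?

3

First set merges to 07:45–10:30, 11:00–18:00, 19:00–21:00.
Second set merges to 02:45–12:00, 13:45–15:15, 21:30–21:45.
A ∩ B = 07:45–10:30, 11:00–12:00, 13:45–15:15.
That is 3 disjoint pieces.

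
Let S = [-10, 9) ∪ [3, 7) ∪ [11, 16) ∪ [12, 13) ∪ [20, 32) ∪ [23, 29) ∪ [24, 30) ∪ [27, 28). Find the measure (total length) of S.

Merged: [-10, 9), [11, 16), [20, 32).
Lengths: 19 + 5 + 12 = 36.

36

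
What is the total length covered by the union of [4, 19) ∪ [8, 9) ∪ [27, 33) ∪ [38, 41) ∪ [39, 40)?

24

Merged: [4, 19), [27, 33), [38, 41).
Lengths: 15 + 6 + 3 = 24.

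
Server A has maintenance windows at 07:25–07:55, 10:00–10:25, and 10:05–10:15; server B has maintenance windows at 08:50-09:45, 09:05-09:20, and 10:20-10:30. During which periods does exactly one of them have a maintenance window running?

07:25–07:55, 08:50–09:45, 10:00–10:20, 10:25–10:30

A, merged: 07:25–07:55, 10:00–10:25.
B, merged: 08:50–09:45, 10:20–10:30.
A \ B = 07:25–07:55, 10:00–10:20.
B \ A = 08:50–09:45, 10:25–10:30.
Union of the two gives the symmetric difference.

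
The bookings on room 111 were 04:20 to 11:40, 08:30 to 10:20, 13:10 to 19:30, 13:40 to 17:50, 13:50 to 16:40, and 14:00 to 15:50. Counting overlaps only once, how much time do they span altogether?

13 h 40 min

Merged: 04:20–11:40, 13:10–19:30.
Lengths: 7 h 20 min + 6 h 20 min = 13 h 40 min.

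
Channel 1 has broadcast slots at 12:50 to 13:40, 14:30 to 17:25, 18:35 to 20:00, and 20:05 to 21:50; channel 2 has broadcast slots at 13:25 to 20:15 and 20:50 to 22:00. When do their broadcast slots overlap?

12:50-13:40 overlaps B on 13:25-13:40.
14:30-17:25 overlaps B on 14:30-17:25.
18:35-20:00 overlaps B on 18:35-20:00.
20:05-21:50 overlaps B on 20:05-20:15, 20:50-21:50.

13:25-13:40, 14:30-17:25, 18:35-20:00, 20:05-20:15, 20:50-21:50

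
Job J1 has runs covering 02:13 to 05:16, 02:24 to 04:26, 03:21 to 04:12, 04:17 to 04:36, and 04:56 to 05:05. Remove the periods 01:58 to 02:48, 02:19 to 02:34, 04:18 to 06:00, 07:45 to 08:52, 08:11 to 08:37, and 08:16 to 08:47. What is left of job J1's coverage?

02:48-04:18

A, merged: 02:13-05:16.
B, merged: 01:58-02:48, 04:18-06:00, 07:45-08:52.
02:13-05:16 minus B → 02:48-04:18.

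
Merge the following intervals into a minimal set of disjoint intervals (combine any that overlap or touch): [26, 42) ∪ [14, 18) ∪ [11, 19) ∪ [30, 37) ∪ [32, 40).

Sort by start: [11, 19), [14, 18), [26, 42), [30, 37), [32, 40).
[14, 18) overlaps/touches [11, 19) → extend to [11, 19).
[26, 42) is disjoint → start new block.
[30, 37) overlaps/touches [26, 42) → extend to [26, 42).
[32, 40) overlaps/touches [26, 42) → extend to [26, 42).

[11, 19) ∪ [26, 42)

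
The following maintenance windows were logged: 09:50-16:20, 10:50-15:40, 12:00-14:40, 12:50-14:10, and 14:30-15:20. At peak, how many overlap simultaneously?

Sweep endpoints in order; track running count of active intervals.
Peak of 4 reached at 12:50.

4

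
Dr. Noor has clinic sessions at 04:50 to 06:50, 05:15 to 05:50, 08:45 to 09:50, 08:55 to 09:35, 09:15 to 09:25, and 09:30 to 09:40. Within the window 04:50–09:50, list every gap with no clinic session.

After merging, the occupied span is 04:50–06:50, 08:45–09:50.
Gaps within 04:50–09:50: 06:50–08:45.

06:50–08:45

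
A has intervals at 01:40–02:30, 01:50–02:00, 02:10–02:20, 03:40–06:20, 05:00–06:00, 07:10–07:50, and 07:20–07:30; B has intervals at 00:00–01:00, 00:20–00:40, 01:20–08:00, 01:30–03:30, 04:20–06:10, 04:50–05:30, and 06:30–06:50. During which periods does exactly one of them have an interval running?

Merge the first list: 01:40–02:30, 03:40–06:20, 07:10–07:50.
Merge the second list: 00:00–01:00, 01:20–08:00.
A \ B = none.
B \ A = 00:00–01:00, 01:20–01:40, 02:30–03:40, 06:20–07:10, 07:50–08:00.
Union of the two gives the symmetric difference.

00:00–01:00, 01:20–01:40, 02:30–03:40, 06:20–07:10, 07:50–08:00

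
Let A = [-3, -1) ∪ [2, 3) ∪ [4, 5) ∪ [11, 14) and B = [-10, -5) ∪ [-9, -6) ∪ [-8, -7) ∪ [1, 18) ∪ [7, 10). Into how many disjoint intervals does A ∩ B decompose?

3

B, merged: [-10, -5), [1, 18).
A ∩ B = [2, 3), [4, 5), [11, 14).
That is 3 disjoint pieces.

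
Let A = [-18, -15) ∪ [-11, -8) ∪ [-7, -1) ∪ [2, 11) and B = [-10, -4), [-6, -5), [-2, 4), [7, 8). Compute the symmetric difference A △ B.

Second set merges to [-10, -4), [-2, 4), [7, 8).
A but not B: [-18, -15), [-11, -10), [-4, -2), [4, 7), [8, 11).
B but not A: [-8, -7), [-1, 2).
Combining gives A △ B.

[-18, -15) ∪ [-11, -10) ∪ [-8, -7) ∪ [-4, -2) ∪ [-1, 2) ∪ [4, 7) ∪ [8, 11)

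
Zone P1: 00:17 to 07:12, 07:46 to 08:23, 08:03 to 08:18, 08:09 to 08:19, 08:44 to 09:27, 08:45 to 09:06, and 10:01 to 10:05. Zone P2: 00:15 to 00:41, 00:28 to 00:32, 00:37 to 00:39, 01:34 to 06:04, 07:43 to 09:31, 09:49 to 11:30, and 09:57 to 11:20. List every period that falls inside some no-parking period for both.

A, merged: 00:17-07:12, 07:46-08:23, 08:44-09:27, 10:01-10:05.
B, merged: 00:15-00:41, 01:34-06:04, 07:43-09:31, 09:49-11:30.
00:17-07:12 meets the second set on 00:17-00:41, 01:34-06:04.
07:46-08:23 meets the second set on 07:46-08:23.
08:44-09:27 meets the second set on 08:44-09:27.
10:01-10:05 meets the second set on 10:01-10:05.

00:17-00:41, 01:34-06:04, 07:46-08:23, 08:44-09:27, 10:01-10:05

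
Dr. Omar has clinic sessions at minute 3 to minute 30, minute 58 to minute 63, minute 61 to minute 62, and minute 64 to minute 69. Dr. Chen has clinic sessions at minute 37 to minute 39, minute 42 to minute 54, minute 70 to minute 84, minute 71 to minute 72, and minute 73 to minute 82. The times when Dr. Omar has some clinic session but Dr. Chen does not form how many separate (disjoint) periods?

A, merged: minute 3 to minute 30, minute 58 to minute 63, minute 64 to minute 69.
B, merged: minute 37 to minute 39, minute 42 to minute 54, minute 70 to minute 84.
A \ B = minute 3 to minute 30, minute 58 to minute 63, minute 64 to minute 69.
That is 3 disjoint pieces.

3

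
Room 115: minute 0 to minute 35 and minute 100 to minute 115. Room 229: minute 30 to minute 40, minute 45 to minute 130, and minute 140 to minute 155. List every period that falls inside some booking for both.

minute 0 to minute 35 meets the second set on minute 30 to minute 35.
minute 100 to minute 115 meets the second set on minute 100 to minute 115.

minute 30 to minute 35, minute 100 to minute 115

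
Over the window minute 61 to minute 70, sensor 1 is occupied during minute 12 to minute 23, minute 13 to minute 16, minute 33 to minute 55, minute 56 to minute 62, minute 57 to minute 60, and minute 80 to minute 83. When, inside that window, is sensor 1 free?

minute 62 to minute 70

The merged coverage is minute 12 to minute 23, minute 33 to minute 55, minute 56 to minute 62, minute 80 to minute 83.
Complement within minute 61 to minute 70: minute 62 to minute 70.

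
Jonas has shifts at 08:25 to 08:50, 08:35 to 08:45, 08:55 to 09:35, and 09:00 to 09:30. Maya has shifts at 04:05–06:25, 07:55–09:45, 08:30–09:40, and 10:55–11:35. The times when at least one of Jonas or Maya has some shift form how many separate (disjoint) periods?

First set merges to 08:25–08:50, 08:55–09:35.
Second set merges to 04:05–06:25, 07:55–09:45, 10:55–11:35.
A ∪ B = 04:05–06:25, 07:55–09:45, 10:55–11:35.
That is 3 disjoint pieces.

3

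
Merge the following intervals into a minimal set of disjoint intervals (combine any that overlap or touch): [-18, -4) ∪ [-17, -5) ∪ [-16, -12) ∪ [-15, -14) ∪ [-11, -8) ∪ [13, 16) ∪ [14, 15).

[-18, -4) ∪ [13, 16)

[-17, -5) overlaps/touches [-18, -4) → extend to [-18, -4).
[-16, -12) overlaps/touches [-18, -4) → extend to [-18, -4).
[-15, -14) overlaps/touches [-18, -4) → extend to [-18, -4).
[-11, -8) overlaps/touches [-18, -4) → extend to [-18, -4).
[13, 16) is disjoint → start new block.
[14, 15) overlaps/touches [13, 16) → extend to [13, 16).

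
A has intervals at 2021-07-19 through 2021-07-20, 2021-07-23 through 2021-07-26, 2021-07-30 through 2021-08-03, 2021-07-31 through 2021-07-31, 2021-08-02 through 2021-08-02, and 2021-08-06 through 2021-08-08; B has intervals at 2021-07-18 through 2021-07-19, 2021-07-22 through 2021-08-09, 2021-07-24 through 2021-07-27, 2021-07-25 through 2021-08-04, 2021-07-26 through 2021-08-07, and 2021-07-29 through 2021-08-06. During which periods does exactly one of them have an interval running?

2021-07-18 through 2021-07-18, 2021-07-20 through 2021-07-20, 2021-07-22 through 2021-07-22, 2021-07-27 through 2021-07-29, 2021-08-04 through 2021-08-05, 2021-08-09 through 2021-08-09

Merge the first list: 2021-07-19 through 2021-07-20, 2021-07-23 through 2021-07-26, 2021-07-30 through 2021-08-03, 2021-08-06 through 2021-08-08.
Merge the second list: 2021-07-18 through 2021-07-19, 2021-07-22 through 2021-08-09.
A \ B = 2021-07-20 through 2021-07-20.
B \ A = 2021-07-18 through 2021-07-18, 2021-07-22 through 2021-07-22, 2021-07-27 through 2021-07-29, 2021-08-04 through 2021-08-05, 2021-08-09 through 2021-08-09.
Union of the two gives the symmetric difference.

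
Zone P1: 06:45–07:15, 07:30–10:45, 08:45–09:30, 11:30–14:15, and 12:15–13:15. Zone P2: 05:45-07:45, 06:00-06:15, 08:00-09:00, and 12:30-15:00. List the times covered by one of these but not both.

05:45–06:45, 07:15–07:30, 07:45–08:00, 09:00–10:45, 11:30–12:30, 14:15–15:00

First set merges to 06:45–07:15, 07:30–10:45, 11:30–14:15.
Second set merges to 05:45–07:45, 08:00–09:00, 12:30–15:00.
Only in the first: 07:45–08:00, 09:00–10:45, 11:30–12:30.
Only in the second: 05:45–06:45, 07:15–07:30, 14:15–15:00.
Together these are the periods covered by exactly one.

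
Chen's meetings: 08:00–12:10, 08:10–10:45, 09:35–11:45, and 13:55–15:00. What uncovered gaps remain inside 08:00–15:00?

After merging, the occupied span is 08:00–12:10, 13:55–15:00.
Uncovered inside 08:00–15:00: 12:10–13:55.

12:10–13:55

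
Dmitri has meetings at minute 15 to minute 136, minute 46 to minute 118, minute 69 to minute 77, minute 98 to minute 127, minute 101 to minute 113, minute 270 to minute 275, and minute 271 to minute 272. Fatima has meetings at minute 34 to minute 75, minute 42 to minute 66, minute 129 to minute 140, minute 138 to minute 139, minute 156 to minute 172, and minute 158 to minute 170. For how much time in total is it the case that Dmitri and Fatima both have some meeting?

48 minutes

Merge the first list: minute 15 to minute 136, minute 270 to minute 275.
Merge the second list: minute 34 to minute 75, minute 129 to minute 140, minute 156 to minute 172.
A ∩ B = minute 34 to minute 75, minute 129 to minute 136.
Total: 41 minutes + 7 minutes = 48 minutes.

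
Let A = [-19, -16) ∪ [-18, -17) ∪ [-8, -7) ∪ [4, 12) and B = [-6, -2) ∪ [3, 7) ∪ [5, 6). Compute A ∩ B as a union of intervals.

First set merges to [-19, -16), [-8, -7), [4, 12).
Second set merges to [-6, -2), [3, 7).
[-19, -16) meets no B interval.
[-8, -7) meets no B interval.
[4, 12) ∩ B → [4, 7).

[4, 7)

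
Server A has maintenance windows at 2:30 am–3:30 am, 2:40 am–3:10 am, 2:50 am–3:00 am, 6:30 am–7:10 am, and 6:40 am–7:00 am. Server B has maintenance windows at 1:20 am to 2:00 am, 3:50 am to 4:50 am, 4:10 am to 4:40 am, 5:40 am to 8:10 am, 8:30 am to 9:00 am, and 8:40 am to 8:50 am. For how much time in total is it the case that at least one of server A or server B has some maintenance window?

First set merges to 2:30 am-3:30 am, 6:30 am-7:10 am.
Second set merges to 1:20 am-2:00 am, 3:50 am-4:50 am, 5:40 am-8:10 am, 8:30 am-9:00 am.
A ∪ B = 1:20 am-2:00 am, 2:30 am-3:30 am, 3:50 am-4:50 am, 5:40 am-8:10 am, 8:30 am-9:00 am.
Total: 40 min + 1 h + 1 h + 2 h 30 min + 30 min = 5 h 40 min.

5 h 40 min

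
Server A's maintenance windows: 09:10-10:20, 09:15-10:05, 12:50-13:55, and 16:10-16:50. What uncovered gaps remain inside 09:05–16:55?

09:05–09:10, 10:20–12:50, 13:55–16:10, 16:50–16:55

Covered (merged): 09:10–10:20, 12:50–13:55, 16:10–16:50.
Complement within 09:05–16:55: 09:05–09:10, 10:20–12:50, 13:55–16:10, 16:50–16:55.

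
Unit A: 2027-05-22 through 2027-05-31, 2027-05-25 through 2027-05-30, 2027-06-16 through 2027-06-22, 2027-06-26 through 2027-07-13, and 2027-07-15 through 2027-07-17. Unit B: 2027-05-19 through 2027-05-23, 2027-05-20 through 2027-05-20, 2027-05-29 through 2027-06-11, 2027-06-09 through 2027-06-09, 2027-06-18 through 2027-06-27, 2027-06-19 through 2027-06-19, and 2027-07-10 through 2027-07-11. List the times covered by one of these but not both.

2027-05-19 through 2027-05-21, 2027-05-24 through 2027-05-28, 2027-06-01 through 2027-06-11, 2027-06-16 through 2027-06-17, 2027-06-23 through 2027-06-25, 2027-06-28 through 2027-07-09, 2027-07-12 through 2027-07-13, 2027-07-15 through 2027-07-17

First set merges to 2027-05-22 through 2027-05-31, 2027-06-16 through 2027-06-22, 2027-06-26 through 2027-07-13, 2027-07-15 through 2027-07-17.
Second set merges to 2027-05-19 through 2027-05-23, 2027-05-29 through 2027-06-11, 2027-06-18 through 2027-06-27, 2027-07-10 through 2027-07-11.
A \ B = 2027-05-24 through 2027-05-28, 2027-06-16 through 2027-06-17, 2027-06-28 through 2027-07-09, 2027-07-12 through 2027-07-13, 2027-07-15 through 2027-07-17.
B \ A = 2027-05-19 through 2027-05-21, 2027-06-01 through 2027-06-11, 2027-06-23 through 2027-06-25.
Union of the two gives the symmetric difference.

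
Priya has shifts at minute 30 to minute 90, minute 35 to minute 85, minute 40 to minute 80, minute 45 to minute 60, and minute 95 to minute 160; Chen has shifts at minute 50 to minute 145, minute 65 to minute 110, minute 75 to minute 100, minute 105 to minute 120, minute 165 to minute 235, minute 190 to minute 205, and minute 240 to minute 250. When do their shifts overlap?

Merge the first list: minute 30 to minute 90, minute 95 to minute 160.
Merge the second list: minute 50 to minute 145, minute 165 to minute 235, minute 240 to minute 250.
minute 30 to minute 90 ∩ B → minute 50 to minute 90.
minute 95 to minute 160 ∩ B → minute 95 to minute 145.

minute 50 to minute 90, minute 95 to minute 145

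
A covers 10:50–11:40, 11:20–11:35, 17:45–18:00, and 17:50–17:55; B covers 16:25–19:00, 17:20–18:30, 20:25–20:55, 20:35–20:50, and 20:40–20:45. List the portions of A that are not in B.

First set merges to 10:50-11:40, 17:45-18:00.
Second set merges to 16:25-19:00, 20:25-20:55.
10:50-11:40: no B overlap → unchanged.
17:45-18:00: fully covered by B → removed.

10:50-11:40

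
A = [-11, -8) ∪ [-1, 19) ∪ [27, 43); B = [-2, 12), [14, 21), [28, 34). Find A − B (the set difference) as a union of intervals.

[-11, -8): nothing removed.
[-1, 19) \ B = [12, 14).
[27, 43) \ B = [27, 28), [34, 43).

[-11, -8) ∪ [12, 14) ∪ [27, 28) ∪ [34, 43)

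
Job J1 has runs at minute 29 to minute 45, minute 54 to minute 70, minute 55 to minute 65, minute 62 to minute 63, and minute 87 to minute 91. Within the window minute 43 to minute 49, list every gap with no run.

Covered (merged): minute 29 to minute 45, minute 54 to minute 70, minute 87 to minute 91.
Gaps within minute 43 to minute 49: minute 45 to minute 49.

minute 45 to minute 49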